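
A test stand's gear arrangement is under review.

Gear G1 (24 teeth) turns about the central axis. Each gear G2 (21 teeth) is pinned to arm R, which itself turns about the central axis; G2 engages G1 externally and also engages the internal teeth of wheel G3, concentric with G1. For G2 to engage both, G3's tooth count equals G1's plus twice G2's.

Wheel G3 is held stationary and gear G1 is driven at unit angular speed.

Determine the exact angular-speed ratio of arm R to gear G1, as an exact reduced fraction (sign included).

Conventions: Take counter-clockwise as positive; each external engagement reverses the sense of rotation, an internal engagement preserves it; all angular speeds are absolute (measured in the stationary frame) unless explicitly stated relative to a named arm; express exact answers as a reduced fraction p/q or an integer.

class = planetary set [G3 = 24+2·21 = 66; Willis about the carrier]
ring teeth: 24 + 2·21 = 66
24(ω_sun−ω_arm) = −66(ω_ring−ω_arm),  ω_ring = 0, ω_sun = 1
24(1−ω_arm) = −66(0−ω_arm)  ⇒  90·ω_arm = 24  ⇒  ω_arm = 4/15
ω_out/ω_in = 4/15

4/15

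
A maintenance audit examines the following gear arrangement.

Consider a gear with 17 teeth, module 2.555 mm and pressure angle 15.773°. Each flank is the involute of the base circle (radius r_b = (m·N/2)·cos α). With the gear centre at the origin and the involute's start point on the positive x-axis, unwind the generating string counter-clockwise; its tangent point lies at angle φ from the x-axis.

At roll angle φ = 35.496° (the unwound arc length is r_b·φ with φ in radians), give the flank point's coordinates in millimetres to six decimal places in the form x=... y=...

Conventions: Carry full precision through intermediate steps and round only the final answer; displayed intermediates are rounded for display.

x=24.533785 y=1.593783

topology: single-mesh involute geometry — m = 2.555, N = 17
pitch radius r_p = m·N/2 = 2.555·17/2 = 21.717500
base radius r_b = r_p·cos α = 21.717500·cos 15.773° = 20.899754
roll angle φ = 35.496° = 0.61952207 rad
x = r_b·(cos φ + φ·sin φ) = 24.533785
y = r_b·(sin φ − φ·cos φ) = 1.593783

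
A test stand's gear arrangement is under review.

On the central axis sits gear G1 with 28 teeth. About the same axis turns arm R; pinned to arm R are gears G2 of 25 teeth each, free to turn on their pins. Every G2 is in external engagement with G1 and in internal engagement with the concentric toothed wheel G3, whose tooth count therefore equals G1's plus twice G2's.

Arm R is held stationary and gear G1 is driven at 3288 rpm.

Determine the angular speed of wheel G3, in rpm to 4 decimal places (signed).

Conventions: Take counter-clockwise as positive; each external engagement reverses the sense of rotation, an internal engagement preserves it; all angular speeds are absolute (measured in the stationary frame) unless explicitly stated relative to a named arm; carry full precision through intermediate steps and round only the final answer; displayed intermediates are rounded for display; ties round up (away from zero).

-1180.3077 rpm

recognized (axles ride arm R): planetary set, 28/25/78 teeth
normalise by the input: solve with ω_sun = 1, then scale by 3288 rpm
ring teeth: 28 + 2·25 = 78
28(ω_sun−ω_arm) = −78(ω_ring−ω_arm),  ω_arm = 0, ω_sun = 1
ω_ring = 0 − (28/78)(1−0) = -14/39
scale: ω_ring = -14/39 × 3288 rpm = -1180.3077 rpm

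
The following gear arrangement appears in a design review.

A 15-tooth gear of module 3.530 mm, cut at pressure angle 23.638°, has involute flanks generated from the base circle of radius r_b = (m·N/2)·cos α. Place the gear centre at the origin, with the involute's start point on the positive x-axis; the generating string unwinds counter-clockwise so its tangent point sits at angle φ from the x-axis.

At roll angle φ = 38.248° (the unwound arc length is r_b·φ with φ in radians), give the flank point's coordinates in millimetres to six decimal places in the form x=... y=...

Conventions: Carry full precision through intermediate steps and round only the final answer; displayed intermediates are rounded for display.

x=29.070413 y=2.299515

single-mesh involute tooth geometry (15T wheel at module 3.530)
pitch radius r_p = m·N/2 = 3.530·15/2 = 26.475000
base radius r_b = r_p·cos α = 26.475000·cos 23.638° = 24.253668
roll angle φ = 38.248° = 0.66755353 rad
x = r_b·(cos φ + φ·sin φ) = 29.070413
y = r_b·(sin φ − φ·cos φ) = 2.299515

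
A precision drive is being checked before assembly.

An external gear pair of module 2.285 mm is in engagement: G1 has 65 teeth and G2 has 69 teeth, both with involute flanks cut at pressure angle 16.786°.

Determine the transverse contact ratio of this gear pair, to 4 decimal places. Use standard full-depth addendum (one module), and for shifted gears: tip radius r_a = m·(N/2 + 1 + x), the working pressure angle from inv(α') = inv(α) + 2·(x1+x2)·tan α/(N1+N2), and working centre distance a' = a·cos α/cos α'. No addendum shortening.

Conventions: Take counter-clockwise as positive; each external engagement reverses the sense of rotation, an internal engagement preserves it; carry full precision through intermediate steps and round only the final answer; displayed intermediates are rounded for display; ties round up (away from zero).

2.0196

single-mesh involute tooth geometry (65T engaging 69T at module 2.285)
base radii: r_b1 = 71.098182, r_b2 = 75.473454
tip radii: r_a1 = 76.547500, r_a2 = 81.117500
no profile shift: α' = α, a' = a
action lengths: √(r_a1²−r_b1²) = 28.364913, √(r_a2²−r_b2²) = 29.728883
base pitch p_b = π·m·cos α = 6.872662
CR = (28.364913 + 29.728883 − 153.095000·sin 16.78600°)/6.872662 = 2.019637
contact ratio ≈ 2.0196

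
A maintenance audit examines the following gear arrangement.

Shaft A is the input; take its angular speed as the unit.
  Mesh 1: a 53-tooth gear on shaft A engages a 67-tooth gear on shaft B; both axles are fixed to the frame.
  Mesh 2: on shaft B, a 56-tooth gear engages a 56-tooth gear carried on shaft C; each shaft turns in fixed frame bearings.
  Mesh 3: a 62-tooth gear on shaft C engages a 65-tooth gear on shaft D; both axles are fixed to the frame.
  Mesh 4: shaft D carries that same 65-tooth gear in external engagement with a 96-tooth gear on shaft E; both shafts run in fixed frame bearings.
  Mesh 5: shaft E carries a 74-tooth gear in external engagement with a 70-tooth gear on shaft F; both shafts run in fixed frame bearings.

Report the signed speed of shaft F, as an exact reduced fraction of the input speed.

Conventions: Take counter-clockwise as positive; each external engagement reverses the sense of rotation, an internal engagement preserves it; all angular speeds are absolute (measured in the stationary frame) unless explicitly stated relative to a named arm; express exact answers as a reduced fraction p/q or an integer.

5-mesh fixed-axis compound train (all bearings frame-fixed)
mesh 1 [53T→67T]: |ω|/ω_in = 1×53/67 = 53/67, sense flips to −
mesh 2 [56T→56T]: |ω|/ω_in = (53/67)×56/56 = 53/67, sense flips to +
mesh 3 [62T→65T]: |ω|/ω_in = (53/67)×62/65 = 3286/4355, sense flips to −
mesh 4 [65T→96T]: |ω|/ω_in = (3286/4355)×65/96 = 1643/3216, sense flips to +
mesh 5 [74T→70T]: |ω|/ω_in = (1643/3216)×74/70 = 60791/112560, sense flips to −
signed output speed (× input speed) = -60791/112560

-60791/112560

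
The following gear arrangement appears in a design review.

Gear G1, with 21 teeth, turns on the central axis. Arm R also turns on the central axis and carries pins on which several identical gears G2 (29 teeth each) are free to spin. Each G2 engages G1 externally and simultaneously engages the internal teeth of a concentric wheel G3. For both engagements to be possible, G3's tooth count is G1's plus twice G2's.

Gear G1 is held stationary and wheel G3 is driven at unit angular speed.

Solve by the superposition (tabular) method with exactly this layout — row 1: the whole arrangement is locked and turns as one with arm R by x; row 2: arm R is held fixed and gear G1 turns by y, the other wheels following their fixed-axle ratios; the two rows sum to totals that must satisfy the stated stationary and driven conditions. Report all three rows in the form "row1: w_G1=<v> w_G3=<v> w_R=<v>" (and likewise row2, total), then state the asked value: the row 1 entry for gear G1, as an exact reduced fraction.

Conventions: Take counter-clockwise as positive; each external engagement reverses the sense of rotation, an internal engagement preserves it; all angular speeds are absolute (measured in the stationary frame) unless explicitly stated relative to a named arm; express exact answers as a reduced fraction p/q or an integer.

row1: w_G1=79/100 w_G3=79/100 w_R=79/100
row2: w_G1=-79/100 w_G3=21/100 w_R=0
total: w_G1=0 w_G3=1 w_R=79/100
asked value: 79/100

class = planetary set [G3 = 21+2·29 = 79; Willis about the carrier]
row 1: whole set turns with the arm by x
row 2: sun turns y, ring = −(21/79)·y, arm 0
boundary: total ω_sun = x + y = 0 and total ω_ring = x − (21/79)·y = 1  ⇒  y = -79/100, x = 79/100
row 2 ring = −(21/79)·(-79/100) = 21/100
totals (row 1 + row 2): sun 79/100 + (-79/100) = 0, ring 79/100 + 21/100 = 1, arm 79/100 + 0 = 79/100
asked cell (row1, sun) = 79/100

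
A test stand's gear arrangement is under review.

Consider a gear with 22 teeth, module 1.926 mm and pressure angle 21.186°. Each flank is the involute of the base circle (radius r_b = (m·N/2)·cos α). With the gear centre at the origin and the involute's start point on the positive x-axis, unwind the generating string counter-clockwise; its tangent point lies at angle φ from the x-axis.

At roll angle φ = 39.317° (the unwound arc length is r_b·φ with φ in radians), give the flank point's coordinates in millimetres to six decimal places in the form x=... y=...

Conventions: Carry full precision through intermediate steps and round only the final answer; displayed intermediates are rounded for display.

class = single-mesh tooth geometry [base-circle involute, m = 1.926, 22T]
pitch radius r_p = m·N/2 = 1.926·22/2 = 21.186000
base radius r_b = r_p·cos α = 21.186000·cos 21.186° = 19.754083
roll angle φ = 39.317° = 0.68621110 rad
x = r_b·(cos φ + φ·sin φ) = 23.871679
y = r_b·(sin φ − φ·cos φ) = 2.029173

x=23.871679 y=2.029173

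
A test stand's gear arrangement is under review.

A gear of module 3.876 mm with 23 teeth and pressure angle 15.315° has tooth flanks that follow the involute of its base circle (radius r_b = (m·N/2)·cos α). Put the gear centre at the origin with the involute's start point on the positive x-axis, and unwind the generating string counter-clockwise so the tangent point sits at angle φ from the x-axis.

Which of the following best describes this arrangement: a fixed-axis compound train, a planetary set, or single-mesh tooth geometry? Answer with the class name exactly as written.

recognized (one wheel, involute flank): single-mesh tooth geometry, m = 3.876, N = 23
classification: single-mesh tooth geometry

single-mesh tooth geometry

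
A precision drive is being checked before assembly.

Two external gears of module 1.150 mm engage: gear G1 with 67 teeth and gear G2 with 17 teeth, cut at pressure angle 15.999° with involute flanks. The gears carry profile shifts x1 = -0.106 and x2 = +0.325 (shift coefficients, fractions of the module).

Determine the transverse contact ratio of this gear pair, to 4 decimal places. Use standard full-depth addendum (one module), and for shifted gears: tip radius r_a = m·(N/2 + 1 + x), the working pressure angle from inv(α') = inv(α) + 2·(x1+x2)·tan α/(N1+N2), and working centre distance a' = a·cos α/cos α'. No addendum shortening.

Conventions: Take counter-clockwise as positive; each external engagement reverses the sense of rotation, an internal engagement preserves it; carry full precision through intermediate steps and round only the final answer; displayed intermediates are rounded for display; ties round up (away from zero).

1.7259

single-mesh involute tooth geometry (67T engaging 17T at module 1.150)
base radii: r_b1 = 37.032792, r_b2 = 9.396380
tip radii: r_a1 = 39.553100, r_a2 = 11.298750
inv(α') = inv(15.999°) + 2·(-0.106+0.325)·tan α/(67+17) = 0.00898634  ⇒  α' = 16.97645°
a' = a·cos α / cos α' = 48.3000·cos 15.999°/cos 16.97645° = 48.544506
action lengths: √(r_a1²−r_b1²) = 13.893165, √(r_a2²−r_b2²) = 6.274535
base pitch p_b = π·m·cos α = 3.472894
CR = (13.893165 + 6.274535 − 48.544506·sin 16.97645°)/3.472894 = 1.725864
contact ratio ≈ 1.7259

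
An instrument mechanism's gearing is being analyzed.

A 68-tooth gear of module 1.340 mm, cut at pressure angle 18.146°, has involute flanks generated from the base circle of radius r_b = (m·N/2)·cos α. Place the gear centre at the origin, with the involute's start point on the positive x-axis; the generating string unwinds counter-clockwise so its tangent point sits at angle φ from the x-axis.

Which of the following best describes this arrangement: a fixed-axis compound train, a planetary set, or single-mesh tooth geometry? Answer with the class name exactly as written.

single-mesh tooth geometry

class = single-mesh tooth geometry [base-circle involute, m = 1.340, 68T]
classification: single-mesh tooth geometry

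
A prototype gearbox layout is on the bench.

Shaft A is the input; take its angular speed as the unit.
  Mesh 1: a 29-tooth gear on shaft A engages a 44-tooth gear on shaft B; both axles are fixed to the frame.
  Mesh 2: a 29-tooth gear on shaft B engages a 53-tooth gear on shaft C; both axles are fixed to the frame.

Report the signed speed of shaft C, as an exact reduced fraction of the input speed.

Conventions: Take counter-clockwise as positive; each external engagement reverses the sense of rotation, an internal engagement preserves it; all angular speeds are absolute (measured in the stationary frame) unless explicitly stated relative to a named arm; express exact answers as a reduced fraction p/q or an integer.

2-mesh fixed-axis compound train (all bearings frame-fixed)
mesh 1 [29T→44T]: |ω|/ω_in = 1×29/44 = 29/44, sense flips to −
mesh 2 [29T→53T]: |ω|/ω_in = (29/44)×29/53 = 841/2332, sense flips to +
signed output speed (× input speed) = 841/2332

841/2332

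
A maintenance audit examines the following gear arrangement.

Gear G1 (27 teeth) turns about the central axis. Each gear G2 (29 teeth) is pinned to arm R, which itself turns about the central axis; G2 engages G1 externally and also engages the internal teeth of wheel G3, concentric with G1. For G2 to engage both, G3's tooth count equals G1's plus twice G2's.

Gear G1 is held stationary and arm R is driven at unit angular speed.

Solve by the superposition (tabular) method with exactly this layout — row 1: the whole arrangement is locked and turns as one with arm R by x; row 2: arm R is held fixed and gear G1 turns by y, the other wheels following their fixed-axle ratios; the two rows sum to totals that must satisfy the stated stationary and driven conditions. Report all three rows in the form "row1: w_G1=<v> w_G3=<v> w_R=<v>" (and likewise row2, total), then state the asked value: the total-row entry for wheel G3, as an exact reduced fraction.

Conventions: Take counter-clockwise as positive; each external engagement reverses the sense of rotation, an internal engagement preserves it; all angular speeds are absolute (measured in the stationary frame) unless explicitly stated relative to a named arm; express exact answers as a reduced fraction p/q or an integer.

row1: w_G1=1 w_G3=1 w_R=1
row2: w_G1=-1 w_G3=27/85 w_R=0
total: w_G1=0 w_G3=112/85 w_R=1
asked value: 112/85

recognized (axles ride arm R): planetary set, 27/29/85 teeth
row 1: whole set turns with the arm by x
row 2 (arm held, sun turns y): ω_ring = −(27/85)·y, ω_arm = 0
boundary: total ω_sun = x + y = 0 and total ω_arm = x = 1  ⇒  y = -1, x = 1
row 2 ring = −(27/85)·(-1) = 27/85
totals (row 1 + row 2): sun 1 + (-1) = 0, ring 1 + 27/85 = 112/85, arm 1 + 0 = 1
asked cell (total, ring) = 112/85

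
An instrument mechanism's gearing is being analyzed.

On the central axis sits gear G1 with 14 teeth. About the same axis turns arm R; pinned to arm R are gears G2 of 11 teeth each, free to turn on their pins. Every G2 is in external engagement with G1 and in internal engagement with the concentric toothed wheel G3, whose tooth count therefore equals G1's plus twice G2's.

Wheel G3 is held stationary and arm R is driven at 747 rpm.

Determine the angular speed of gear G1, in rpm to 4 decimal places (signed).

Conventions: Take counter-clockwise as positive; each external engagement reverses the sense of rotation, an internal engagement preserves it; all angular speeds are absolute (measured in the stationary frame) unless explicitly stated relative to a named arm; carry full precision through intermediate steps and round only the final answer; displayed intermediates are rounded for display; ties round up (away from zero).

planetary set (14T centre, 11T on arm, 36T internal) — Willis relation
normalise by the input: solve with ω_arm = 1, then scale by 747 rpm
ring teeth: 14 + 2·11 = 36
14(ω_sun−ω_arm) = −36(ω_ring−ω_arm),  ω_ring = 0, ω_arm = 1
ω_sun = 1 − (36/14)(0−1) = 25/7
scale: ω_sun = 25/7 × 747 rpm = +2667.8571 rpm

+2667.8571 rpm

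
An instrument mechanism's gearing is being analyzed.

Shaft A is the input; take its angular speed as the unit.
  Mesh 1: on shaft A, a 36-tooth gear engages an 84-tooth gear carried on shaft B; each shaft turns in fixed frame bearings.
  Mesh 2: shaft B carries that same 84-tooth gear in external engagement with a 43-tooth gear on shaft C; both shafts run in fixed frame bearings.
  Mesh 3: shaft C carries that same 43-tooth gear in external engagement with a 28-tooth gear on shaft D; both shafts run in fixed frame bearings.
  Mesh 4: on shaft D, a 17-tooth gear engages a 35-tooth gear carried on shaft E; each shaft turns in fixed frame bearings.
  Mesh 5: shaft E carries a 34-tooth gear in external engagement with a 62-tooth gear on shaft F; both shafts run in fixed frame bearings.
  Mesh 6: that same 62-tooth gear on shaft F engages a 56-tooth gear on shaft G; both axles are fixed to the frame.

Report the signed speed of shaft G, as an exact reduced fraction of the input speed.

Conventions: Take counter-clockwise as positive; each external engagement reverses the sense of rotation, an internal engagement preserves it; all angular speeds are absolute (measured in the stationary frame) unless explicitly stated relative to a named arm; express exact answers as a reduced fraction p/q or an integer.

2601/6860

6-mesh fixed-axis compound train (all bearings frame-fixed)
mesh 1 [36T→84T]: |ω|/ω_in = 1×36/84 = 3/7, sense flips to −
mesh 2 [84T→43T]: |ω|/ω_in = (3/7)×84/43 = 36/43, sense flips to +
mesh 3 [43T→28T]: |ω|/ω_in = (36/43)×43/28 = 9/7, sense flips to −
mesh 4 [17T→35T]: |ω|/ω_in = (9/7)×17/35 = 153/245, sense flips to +
mesh 5 [34T→62T]: |ω|/ω_in = (153/245)×34/62 = 2601/7595, sense flips to −
mesh 6 [62T→56T]: |ω|/ω_in = (2601/7595)×62/56 = 2601/6860, sense flips to +
signed output speed (× input speed) = 2601/6860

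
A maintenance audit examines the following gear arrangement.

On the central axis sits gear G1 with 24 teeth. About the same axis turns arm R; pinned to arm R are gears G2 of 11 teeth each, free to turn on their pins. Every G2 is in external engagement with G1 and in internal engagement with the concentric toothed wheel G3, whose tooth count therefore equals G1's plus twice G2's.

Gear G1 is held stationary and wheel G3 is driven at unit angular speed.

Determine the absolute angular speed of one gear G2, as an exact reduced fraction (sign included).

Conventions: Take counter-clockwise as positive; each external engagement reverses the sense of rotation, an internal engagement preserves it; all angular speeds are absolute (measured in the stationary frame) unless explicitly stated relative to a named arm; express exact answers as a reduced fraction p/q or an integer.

class = planetary set [G3 = 24+2·11 = 46; Willis about the carrier]
ring teeth: 24 + 2·11 = 46
24(ω_sun−ω_arm) = −46(ω_ring−ω_arm),  ω_sun = 0, ω_ring = 1
24(0−ω_arm) = −46(1−ω_arm)  ⇒  70·ω_arm = 46  ⇒  ω_arm = 23/35
sun–planet mesh: 24·(0−23/35) = −11·(ω_p−ω_arm)  ⇒  ω_p−ω_arm = 552/385
ω_p = 23/35 + 552/385 = 23/11
exact speed ratio = 23/11

23/11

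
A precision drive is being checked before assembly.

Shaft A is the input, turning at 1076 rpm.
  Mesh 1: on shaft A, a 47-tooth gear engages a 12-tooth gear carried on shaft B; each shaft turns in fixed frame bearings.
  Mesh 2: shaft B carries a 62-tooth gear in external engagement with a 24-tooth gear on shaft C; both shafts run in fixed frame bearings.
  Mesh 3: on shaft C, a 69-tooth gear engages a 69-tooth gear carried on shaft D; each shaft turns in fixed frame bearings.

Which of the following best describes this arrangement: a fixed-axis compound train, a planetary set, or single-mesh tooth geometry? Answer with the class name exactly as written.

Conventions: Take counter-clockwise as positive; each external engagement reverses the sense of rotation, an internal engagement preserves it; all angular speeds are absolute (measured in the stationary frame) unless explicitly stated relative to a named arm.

fixed-axis compound train

topology: fixed-axis compound train — 3 meshes, A→D
classification: fixed-axis compound train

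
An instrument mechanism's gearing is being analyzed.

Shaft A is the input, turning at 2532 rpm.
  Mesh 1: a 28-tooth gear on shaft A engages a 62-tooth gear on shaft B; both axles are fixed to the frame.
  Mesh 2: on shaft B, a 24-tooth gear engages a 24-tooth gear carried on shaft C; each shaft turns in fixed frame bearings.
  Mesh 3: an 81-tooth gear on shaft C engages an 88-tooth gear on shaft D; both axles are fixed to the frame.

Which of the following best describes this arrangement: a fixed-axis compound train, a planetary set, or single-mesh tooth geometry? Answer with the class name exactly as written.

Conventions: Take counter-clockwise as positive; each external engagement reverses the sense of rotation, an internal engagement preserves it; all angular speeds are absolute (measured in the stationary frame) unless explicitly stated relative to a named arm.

class = fixed-axis compound train [3 meshes; 3 ratios multiply, 3 sense flips]
classification: fixed-axis compound train

fixed-axis compound train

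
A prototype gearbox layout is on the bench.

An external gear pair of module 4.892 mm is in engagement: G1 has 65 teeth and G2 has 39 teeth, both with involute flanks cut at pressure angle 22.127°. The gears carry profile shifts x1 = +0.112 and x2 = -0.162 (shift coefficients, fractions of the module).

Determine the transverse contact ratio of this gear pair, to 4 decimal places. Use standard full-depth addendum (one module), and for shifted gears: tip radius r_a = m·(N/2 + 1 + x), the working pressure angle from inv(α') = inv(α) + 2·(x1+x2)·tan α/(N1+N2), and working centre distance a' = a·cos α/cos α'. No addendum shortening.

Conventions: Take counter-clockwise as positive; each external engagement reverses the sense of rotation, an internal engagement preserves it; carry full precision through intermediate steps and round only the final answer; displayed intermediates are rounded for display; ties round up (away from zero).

1.6624

single-mesh involute tooth geometry (65T engaging 39T at module 4.892)
base radii: r_b1 = 147.280583, r_b2 = 88.368350
tip radii: r_a1 = 164.429904, r_a2 = 99.493496
inv(α') = inv(22.127°) + 2·(+0.112-0.162)·tan α/(65+39) = 0.02002696  ⇒  α' = 21.99058°
a' = a·cos α / cos α' = 254.3840·cos 22.127°/cos 21.99058° = 254.138682
action lengths: √(r_a1²−r_b1²) = 73.113769, √(r_a2²−r_b2²) = 45.716414
base pitch p_b = π·m·cos α = 14.236788
CR = (73.113769 + 45.716414 − 254.138682·sin 21.99058°)/14.236788 = 1.662376
contact ratio ≈ 1.6624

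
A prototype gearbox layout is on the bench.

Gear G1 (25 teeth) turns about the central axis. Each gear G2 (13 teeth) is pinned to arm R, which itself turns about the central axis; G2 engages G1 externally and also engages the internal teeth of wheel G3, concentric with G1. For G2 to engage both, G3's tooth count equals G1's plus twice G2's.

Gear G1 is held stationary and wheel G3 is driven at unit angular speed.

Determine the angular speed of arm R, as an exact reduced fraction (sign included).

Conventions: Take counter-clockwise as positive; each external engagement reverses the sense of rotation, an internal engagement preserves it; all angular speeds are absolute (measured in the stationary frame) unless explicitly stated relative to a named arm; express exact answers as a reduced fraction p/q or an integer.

topology: planetary set — G1 25T / G2 13T / G3 51T, arm = carrier (Willis)
ring teeth: 25 + 2·13 = 51
25(ω_sun−ω_arm) = −51(ω_ring−ω_arm),  ω_sun = 0, ω_ring = 1
25(0−ω_arm) = −51(1−ω_arm)  ⇒  76·ω_arm = 51  ⇒  ω_arm = 51/76
exact speed ratio = 51/76

51/76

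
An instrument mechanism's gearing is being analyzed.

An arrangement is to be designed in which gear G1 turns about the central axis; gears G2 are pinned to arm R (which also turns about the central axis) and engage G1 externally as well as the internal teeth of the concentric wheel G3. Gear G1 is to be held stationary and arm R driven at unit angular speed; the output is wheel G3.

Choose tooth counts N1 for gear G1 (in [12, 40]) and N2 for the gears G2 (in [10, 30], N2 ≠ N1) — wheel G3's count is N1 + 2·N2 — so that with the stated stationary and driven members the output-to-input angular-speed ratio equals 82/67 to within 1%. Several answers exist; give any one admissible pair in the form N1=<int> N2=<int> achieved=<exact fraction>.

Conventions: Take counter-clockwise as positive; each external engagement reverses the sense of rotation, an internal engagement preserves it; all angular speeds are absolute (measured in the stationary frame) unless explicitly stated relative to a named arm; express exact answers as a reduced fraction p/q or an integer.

class = planetary set [ratio 82/67 wanted; Willis about the carrier]
Willis with ω_sun = 0: ω_ring/ω_arm = (N1+N3)/N3; set equal to 82/67  ⇒  N3/N1 = 1/(82/67 − 1) = 67/15
N3 = N1 + 2·N2  ⇒  N2/N1 = (N3/N1 − 1)/2 = (67/15 − 1)/2 = 26/15
smallest multiple with N1 ≥ 12 and N2 ≥ 10: k = 1  ⇒  N1 = 1·15 = 15, N2 = 1·26 = 26 (N1 ≤ 40, N2 ≤ 30, N2 ≠ N1 ✓), N3 = 15 + 2·26 = 67
check: (N1+N3)/N3 with N1 = 15, N3 = 67 gives 82/67; |achieved − target| = 0 ≤ 41/3350 ✓

N1=15 N2=26 achieved=82/67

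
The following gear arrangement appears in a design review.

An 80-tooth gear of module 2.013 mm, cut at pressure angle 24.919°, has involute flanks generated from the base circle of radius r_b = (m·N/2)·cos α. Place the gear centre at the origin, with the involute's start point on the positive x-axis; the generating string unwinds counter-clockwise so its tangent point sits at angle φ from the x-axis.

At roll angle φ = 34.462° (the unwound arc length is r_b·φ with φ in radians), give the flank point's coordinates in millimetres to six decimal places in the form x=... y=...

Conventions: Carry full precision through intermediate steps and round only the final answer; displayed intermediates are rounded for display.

class = single-mesh tooth geometry [base-circle involute, m = 2.013, 80T]
pitch radius r_p = m·N/2 = 2.013·80/2 = 80.520000
base radius r_b = r_p·cos α = 80.520000·cos 24.919° = 73.023938
roll angle φ = 34.462° = 0.60147537 rad
x = r_b·(cos φ + φ·sin φ) = 85.062097
y = r_b·(sin φ − φ·cos φ) = 5.107447

x=85.062097 y=5.107447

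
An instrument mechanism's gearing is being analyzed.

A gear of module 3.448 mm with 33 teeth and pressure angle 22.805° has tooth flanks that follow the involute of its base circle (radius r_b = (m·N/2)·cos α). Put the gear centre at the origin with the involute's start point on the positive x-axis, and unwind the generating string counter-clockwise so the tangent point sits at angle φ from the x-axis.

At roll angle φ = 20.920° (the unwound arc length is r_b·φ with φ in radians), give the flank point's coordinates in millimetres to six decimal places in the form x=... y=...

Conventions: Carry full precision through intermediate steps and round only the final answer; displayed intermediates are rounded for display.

class = single-mesh tooth geometry [base-circle involute, m = 3.448, 33T]
pitch radius r_p = m·N/2 = 3.448·33/2 = 56.892000
base radius r_b = r_p·cos α = 56.892000·cos 22.805° = 52.444714
roll angle φ = 20.920° = 0.36512288 rad
x = r_b·(cos φ + φ·sin φ) = 55.824889
y = r_b·(sin φ − φ·cos φ) = 0.839647

x=55.824889 y=0.839647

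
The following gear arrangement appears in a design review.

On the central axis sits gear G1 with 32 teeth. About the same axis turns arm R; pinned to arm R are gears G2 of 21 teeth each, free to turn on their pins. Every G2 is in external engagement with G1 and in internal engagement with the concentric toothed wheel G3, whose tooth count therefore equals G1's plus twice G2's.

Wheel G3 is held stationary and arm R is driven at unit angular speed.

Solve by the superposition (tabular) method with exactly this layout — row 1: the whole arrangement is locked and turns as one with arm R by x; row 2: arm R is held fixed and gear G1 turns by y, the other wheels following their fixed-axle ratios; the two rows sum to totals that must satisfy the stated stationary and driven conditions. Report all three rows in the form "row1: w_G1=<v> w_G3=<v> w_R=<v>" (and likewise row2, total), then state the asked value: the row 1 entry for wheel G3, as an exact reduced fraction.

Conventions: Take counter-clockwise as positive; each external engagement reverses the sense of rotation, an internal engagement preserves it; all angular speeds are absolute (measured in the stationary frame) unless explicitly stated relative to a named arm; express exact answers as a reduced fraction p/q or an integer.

topology: planetary set — G1 32T / G2 21T / G3 74T, arm = carrier (Willis)
row 1 — lock + rotate with arm: ω_sun = ω_ring = ω_arm = x
row 2: sun turns y, ring = −(32/74)·y, arm 0
boundary: total ω_ring = x − (32/74)·y = 0 and total ω_arm = x = 1  ⇒  y = 37/16, x = 1
row 2 ring = −(32/74)·37/16 = -1
totals (row 1 + row 2): sun 1 + 37/16 = 53/16, ring 1 + (-1) = 0, arm 1 + 0 = 1
asked cell (row1, ring) = 1

row1: w_G1=1 w_G3=1 w_R=1
row2: w_G1=37/16 w_G3=-1 w_R=0
total: w_G1=53/16 w_G3=0 w_R=1
asked value: 1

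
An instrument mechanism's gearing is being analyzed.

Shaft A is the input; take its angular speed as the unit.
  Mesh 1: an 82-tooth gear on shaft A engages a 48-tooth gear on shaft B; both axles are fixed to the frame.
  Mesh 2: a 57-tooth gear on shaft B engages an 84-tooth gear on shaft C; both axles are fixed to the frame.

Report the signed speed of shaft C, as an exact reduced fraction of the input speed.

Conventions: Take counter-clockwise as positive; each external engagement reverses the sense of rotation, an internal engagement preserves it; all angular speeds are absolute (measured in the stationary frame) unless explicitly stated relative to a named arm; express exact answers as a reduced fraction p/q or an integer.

2-mesh fixed-axis compound train (all bearings frame-fixed)
mesh 1 [82T→48T]: |ω|/ω_in = 1×82/48 = 41/24, sense flips to −
mesh 2 [57T→84T]: |ω|/ω_in = (41/24)×57/84 = 779/672, sense flips to +
signed output speed (× input speed) = 779/672

779/672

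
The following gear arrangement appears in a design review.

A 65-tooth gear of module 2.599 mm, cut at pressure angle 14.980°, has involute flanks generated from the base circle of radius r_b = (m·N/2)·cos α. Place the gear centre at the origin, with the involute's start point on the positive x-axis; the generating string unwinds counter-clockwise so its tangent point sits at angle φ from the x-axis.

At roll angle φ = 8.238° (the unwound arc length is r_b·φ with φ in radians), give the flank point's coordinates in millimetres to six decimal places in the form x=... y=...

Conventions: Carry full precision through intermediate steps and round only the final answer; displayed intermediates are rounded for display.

x=82.436029 y=0.080677

topology: single-mesh involute geometry — m = 2.599, N = 65
pitch radius r_p = m·N/2 = 2.599·65/2 = 84.467500
base radius r_b = r_p·cos α = 84.467500·cos 14.980° = 81.596966
roll angle φ = 8.238° = 0.14378022 rad
x = r_b·(cos φ + φ·sin φ) = 82.436029
y = r_b·(sin φ − φ·cos φ) = 0.080677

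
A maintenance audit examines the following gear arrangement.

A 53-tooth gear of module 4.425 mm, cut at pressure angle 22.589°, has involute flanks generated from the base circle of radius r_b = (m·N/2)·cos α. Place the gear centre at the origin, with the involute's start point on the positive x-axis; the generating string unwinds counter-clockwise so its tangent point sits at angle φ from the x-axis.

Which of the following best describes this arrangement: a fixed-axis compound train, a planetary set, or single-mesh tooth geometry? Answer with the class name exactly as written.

single-mesh tooth geometry

topology: single-mesh involute geometry — m = 4.425, N = 53
classification: single-mesh tooth geometry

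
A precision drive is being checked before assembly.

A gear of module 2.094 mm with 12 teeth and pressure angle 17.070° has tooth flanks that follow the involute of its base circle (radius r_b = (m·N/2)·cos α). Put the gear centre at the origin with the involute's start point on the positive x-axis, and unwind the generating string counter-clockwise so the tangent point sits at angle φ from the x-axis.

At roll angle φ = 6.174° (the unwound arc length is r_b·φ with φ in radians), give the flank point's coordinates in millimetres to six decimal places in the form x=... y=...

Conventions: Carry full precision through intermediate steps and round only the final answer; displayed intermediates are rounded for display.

x=12.080044 y=0.005003

recognized (one wheel, involute flank): single-mesh tooth geometry, m = 2.094, N = 12
pitch radius r_p = m·N/2 = 2.094·12/2 = 12.564000
base radius r_b = r_p·cos α = 12.564000·cos 17.070° = 12.010516
roll angle φ = 6.174° = 0.10775663 rad
x = r_b·(cos φ + φ·sin φ) = 12.080044
y = r_b·(sin φ − φ·cos φ) = 0.005003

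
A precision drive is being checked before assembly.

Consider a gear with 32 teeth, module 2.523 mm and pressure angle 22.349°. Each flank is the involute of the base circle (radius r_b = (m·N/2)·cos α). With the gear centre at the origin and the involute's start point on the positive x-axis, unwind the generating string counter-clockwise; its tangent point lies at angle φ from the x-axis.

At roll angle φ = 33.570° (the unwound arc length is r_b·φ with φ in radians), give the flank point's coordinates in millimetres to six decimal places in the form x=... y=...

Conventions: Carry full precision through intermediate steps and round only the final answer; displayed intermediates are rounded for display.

x=43.204608 y=2.418283

recognized (one wheel, involute flank): single-mesh tooth geometry, m = 2.523, N = 32
pitch radius r_p = m·N/2 = 2.523·32/2 = 40.368000
base radius r_b = r_p·cos α = 40.368000·cos 22.349° = 37.335752
roll angle φ = 33.570° = 0.58590703 rad
x = r_b·(cos φ + φ·sin φ) = 43.204608
y = r_b·(sin φ − φ·cos φ) = 2.418283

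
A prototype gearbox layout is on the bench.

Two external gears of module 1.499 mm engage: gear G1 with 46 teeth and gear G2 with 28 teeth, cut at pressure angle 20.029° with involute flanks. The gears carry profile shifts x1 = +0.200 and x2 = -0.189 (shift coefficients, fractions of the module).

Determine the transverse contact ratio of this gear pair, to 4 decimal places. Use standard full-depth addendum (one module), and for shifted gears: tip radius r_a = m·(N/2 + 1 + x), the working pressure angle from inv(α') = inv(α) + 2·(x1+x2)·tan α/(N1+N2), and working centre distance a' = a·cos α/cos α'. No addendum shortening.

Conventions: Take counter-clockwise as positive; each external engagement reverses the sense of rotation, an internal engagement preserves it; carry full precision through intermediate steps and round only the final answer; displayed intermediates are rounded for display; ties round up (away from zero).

class = single-mesh tooth geometry [involute pair 46T × 28T, m = 1.499]
base radii: r_b1 = 32.391810, r_b2 = 19.716754
tip radii: r_a1 = 36.275800, r_a2 = 22.201689
inv(α') = inv(20.029°) + 2·(+0.200-0.189)·tan α/(46+28) = 0.01507992  ⇒  α' = 20.07561°
a' = a·cos α / cos α' = 55.4630·cos 20.029°/cos 20.07561° = 55.479471
action lengths: √(r_a1²−r_b1²) = 16.331084, √(r_a2²−r_b2²) = 10.206107
base pitch p_b = π·m·cos α = 4.424429
CR = (16.331084 + 10.206107 − 55.479471·sin 20.07561°)/4.424429 = 1.693623
contact ratio ≈ 1.6936

1.6936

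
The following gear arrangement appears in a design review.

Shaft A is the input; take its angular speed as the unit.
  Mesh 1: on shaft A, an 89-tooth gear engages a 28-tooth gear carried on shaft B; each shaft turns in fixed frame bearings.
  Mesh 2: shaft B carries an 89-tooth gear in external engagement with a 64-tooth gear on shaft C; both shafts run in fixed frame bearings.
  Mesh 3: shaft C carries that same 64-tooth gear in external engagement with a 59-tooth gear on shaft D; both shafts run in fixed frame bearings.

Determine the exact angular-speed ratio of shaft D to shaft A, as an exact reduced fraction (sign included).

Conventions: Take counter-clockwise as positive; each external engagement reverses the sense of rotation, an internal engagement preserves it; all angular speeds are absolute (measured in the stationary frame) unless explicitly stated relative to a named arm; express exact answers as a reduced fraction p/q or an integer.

class = fixed-axis compound train [3 meshes; 3 ratios multiply, 3 sense flips]
mesh 1 [89T→28T]: running ratio 89/28, sense −
mesh 2 [89T→64T]: running ratio 7921/1792, sense +
mesh 3 [64T→59T]: running ratio 7921/1652, sense −
ω_out/ω_in = -7921/1652

-7921/1652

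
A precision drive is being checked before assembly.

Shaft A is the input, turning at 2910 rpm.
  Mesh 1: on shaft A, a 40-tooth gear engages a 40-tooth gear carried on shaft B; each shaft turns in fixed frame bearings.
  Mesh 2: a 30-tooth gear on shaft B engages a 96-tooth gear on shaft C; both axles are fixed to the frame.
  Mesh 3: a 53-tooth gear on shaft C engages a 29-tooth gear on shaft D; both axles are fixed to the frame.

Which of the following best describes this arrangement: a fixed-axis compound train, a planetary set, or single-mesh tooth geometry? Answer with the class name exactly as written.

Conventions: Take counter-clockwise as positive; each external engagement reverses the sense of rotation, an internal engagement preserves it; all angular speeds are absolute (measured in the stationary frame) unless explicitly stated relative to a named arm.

topology: fixed-axis compound train — 3 meshes, A→D
classification: fixed-axis compound train

fixed-axis compound train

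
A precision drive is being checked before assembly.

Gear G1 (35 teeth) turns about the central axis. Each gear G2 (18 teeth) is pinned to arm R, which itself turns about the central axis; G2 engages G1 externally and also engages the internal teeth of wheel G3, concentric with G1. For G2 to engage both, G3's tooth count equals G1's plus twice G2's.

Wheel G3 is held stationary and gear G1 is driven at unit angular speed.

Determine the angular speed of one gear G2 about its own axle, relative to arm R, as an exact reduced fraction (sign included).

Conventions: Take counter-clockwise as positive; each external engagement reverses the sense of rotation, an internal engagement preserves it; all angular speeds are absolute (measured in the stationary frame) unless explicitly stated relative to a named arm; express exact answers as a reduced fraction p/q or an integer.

-2485/1908

topology: planetary set — G1 35T / G2 18T / G3 71T, arm = carrier (Willis)
ring teeth: 35 + 2·18 = 71
35(ω_sun−ω_arm) = −71(ω_ring−ω_arm),  ω_ring = 0, ω_sun = 1
35(1−ω_arm) = −71(0−ω_arm)  ⇒  106·ω_arm = 35  ⇒  ω_arm = 35/106
sun–planet mesh: 35·(1−35/106) = −18·(ω_p−ω_arm)  ⇒  ω_p−ω_arm = -2485/1908
exact speed ratio = -2485/1908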